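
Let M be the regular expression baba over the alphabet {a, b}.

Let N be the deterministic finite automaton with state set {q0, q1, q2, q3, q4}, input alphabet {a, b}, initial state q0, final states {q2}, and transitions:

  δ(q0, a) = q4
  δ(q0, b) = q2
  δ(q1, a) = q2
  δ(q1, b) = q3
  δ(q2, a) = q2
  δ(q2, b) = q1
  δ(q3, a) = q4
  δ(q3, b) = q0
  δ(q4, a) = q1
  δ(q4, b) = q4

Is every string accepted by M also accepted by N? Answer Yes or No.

Yes

Converting the expression M to a DFA (subset construction, then merging equivalent states) gives the minimal DFA with states {m0, m1, m2, m3, m4, m5}, start state m0, accepting states {m5} and transitions m0: a→m1, b→m2; m1: a→m1, b→m1; m2: a→m3, b→m1; m3: a→m1, b→m4; m4: a→m5, b→m1; m5: a→m1, b→m1.
Exploring the product automaton M × N from the start pair (m0, q0), following both machines on each input symbol, reaches 10 state pairs: (m0, q0), (m1, q4), (m2, q2), (m1, q1), (m3, q2), (m1, q2), (m1, q3), (m4, q1), (m1, q0), (m5, q2).
M accepts in {m5} and N accepts in {q2}. The reachable pairs whose M-component is accepting are (m5, q2); in each of them the N-component is accepting too, so the product for L(M) \ L(N) (M-component accepting, N-component rejecting) has no reachable accepting pair and the difference is empty.
Hence every string in L(M) is also in L(N).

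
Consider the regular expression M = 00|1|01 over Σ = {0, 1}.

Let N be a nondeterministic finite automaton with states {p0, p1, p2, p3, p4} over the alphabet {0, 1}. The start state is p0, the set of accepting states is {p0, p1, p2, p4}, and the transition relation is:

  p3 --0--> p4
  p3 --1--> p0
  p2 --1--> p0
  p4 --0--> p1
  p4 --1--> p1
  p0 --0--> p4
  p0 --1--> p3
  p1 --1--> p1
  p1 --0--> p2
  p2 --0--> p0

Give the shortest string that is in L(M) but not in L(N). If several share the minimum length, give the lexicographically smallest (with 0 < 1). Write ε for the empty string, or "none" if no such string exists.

The string 1 is accepted by M but not by N.
No shorter string lies in the difference, and 1 is the lexicographically first length-1 string in L(M) \ L(N).

1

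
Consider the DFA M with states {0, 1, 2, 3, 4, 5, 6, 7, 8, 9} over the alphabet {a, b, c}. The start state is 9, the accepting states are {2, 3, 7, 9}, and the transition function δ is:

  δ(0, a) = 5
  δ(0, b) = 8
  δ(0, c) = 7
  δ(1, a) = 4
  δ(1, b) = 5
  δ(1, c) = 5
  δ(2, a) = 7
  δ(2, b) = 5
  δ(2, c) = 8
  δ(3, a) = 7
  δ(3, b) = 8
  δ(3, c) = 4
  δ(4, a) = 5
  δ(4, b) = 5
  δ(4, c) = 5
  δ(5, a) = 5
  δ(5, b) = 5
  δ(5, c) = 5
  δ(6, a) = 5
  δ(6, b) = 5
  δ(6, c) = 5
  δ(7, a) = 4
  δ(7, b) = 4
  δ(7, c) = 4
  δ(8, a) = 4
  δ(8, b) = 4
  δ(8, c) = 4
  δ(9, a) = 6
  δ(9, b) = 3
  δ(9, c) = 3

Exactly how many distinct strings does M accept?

5

The useful subgraph on states {3, 7, 9} is acyclic, so L(M) is finite; the longest accepting path visits 3 useful states, giving maximum string length 2.
Counting accepting paths from 9 by length: 1 of length 0, 2 of length 1, 2 of length 2. Total 5.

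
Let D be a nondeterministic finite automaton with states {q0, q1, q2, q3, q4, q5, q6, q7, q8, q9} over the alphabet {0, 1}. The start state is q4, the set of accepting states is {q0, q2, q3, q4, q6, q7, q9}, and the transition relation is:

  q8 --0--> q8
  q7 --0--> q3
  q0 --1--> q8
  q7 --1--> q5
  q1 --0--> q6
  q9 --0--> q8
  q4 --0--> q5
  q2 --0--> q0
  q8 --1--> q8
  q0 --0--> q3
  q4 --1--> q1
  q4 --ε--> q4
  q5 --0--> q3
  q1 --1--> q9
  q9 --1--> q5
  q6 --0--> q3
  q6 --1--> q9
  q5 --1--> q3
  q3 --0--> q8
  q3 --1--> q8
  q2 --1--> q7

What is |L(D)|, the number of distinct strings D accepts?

The useful subgraph on states {q1, q3, q4, q5, q6, q9} is acyclic, so L(D) is finite; the longest accepting path visits 6 useful states, giving maximum string length 5.
Counting accepting paths from q4 by length: 1 of length 0, 4 of length 2, 2 of length 3, 2 of length 4, 2 of length 5. Total 11.

11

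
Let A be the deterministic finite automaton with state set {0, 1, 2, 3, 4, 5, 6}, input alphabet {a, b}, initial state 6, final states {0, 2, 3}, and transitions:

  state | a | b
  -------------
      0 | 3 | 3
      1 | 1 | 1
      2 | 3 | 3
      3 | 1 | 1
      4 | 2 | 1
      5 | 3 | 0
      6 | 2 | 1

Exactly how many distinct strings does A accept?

3

The useful subgraph on states {2, 3, 6} is acyclic, so L(A) is finite; the longest accepting path visits 3 useful states, giving maximum string length 2.
Counting accepting paths from 6 by length: 1 of length 1, 2 of length 2. Total 3.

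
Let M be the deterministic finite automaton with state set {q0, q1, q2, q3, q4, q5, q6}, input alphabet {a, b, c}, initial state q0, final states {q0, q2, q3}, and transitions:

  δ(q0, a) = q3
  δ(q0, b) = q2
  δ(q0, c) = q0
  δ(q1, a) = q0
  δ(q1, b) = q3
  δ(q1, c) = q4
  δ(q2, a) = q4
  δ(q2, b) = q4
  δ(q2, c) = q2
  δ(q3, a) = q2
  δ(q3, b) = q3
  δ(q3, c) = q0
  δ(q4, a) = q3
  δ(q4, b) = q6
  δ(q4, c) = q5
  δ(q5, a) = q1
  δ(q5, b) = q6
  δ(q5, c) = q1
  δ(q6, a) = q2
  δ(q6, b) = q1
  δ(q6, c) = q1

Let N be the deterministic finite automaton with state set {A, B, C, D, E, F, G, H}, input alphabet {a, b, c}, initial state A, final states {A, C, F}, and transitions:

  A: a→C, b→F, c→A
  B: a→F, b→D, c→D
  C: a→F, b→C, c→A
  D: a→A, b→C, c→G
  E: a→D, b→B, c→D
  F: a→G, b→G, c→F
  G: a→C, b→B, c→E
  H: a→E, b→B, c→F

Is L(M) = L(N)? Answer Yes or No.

Yes

Exploring the product automaton M × N from the start pair (q0, A), following both machines on each input symbol, reaches 7 state pairs: (q0, A), (q3, C), (q2, F), (q4, G), (q6, B), (q5, E), (q1, D).
M accepts in {q0, q2, q3} and N accepts in {A, C, F}. In every reachable pair the two components are either both accepting — (q0, A), (q3, C), (q2, F) — or both non-accepting, so no string is accepted by exactly one of the machines: L(M) \ L(N) and L(N) \ L(M) are both empty.
Hence every string is accepted by M iff it is accepted by N, and the two languages coincide.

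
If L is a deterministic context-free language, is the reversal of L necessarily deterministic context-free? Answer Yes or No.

L = {c bⁿaⁿ : n≥0} ∪ {d b²ⁿaⁿ : n≥0} is a DCFL: the first symbol tells a deterministic PDA whether to pop one or two b's per a. Its reversal Lᴿ = {aⁿbⁿ c : n≥0} ∪ {aⁿb²ⁿ d : n≥0} is not. DCFLs are closed under right quotient by regular languages, and Lᴿ/{c, d} = {aⁿbⁿ : n≥0} ∪ {aⁿb²ⁿ : n≥0} — the standard context-free language accepted by no deterministic PDA (intuitively the machine would have to commit to a b-to-a ratio before the distinguishing marker arrives; formally, a DPDA for it would have a single run on aⁿb²ⁿ, accepting after the prefix aⁿbⁿ and accepting again after n more b's; an ordinary PDA that simulates it on a's and b's and, at any moment when it is accepting, may switch to reading only a fresh letter e while feeding each e to the simulation as a b, would accept aⁱbʲeᵏ (k≥1) exactly when both aⁱbʲ and aⁱbʲ⁺ᵏ are in the language, i.e. its language intersected with the regular set a*b*e⁺ would be exactly {aⁿbⁿeⁿ : n≥1} — impossible, since context-free languages are closed under intersection with regular sets and {aⁿbⁿeⁿ} is not context-free). So Lᴿ cannot be a DCFL.

No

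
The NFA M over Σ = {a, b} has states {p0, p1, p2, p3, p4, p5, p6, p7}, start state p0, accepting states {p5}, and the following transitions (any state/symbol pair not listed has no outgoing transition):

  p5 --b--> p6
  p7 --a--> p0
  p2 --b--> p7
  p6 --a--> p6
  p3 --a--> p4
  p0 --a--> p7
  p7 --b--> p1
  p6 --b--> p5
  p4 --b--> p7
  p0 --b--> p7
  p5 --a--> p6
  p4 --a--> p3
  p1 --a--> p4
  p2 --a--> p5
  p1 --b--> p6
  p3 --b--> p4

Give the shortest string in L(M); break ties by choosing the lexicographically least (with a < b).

A breadth-first search from p0 reaches an accepting state first via the path p0 → p7 → p1 → p6 → p5 on input abbb.
No string of length < 4 is accepted (BFS exhausts all shorter strings without reaching an accepting state), and abbb is the lexicographically least accepting string of length 4.

abbb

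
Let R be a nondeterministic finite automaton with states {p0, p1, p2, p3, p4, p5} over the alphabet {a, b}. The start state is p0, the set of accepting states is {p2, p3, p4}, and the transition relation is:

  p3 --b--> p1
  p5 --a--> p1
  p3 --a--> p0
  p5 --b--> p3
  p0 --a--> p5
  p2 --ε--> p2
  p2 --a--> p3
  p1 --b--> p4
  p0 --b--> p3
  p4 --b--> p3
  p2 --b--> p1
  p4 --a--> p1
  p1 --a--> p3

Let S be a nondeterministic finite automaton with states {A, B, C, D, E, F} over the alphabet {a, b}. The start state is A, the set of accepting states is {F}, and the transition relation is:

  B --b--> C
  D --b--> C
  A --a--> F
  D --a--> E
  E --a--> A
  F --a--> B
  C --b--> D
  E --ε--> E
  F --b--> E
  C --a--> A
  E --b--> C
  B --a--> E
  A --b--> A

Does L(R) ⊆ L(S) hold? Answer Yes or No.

The string b is in L(R) but not in L(S).
So L(R) ⊄ L(S).

No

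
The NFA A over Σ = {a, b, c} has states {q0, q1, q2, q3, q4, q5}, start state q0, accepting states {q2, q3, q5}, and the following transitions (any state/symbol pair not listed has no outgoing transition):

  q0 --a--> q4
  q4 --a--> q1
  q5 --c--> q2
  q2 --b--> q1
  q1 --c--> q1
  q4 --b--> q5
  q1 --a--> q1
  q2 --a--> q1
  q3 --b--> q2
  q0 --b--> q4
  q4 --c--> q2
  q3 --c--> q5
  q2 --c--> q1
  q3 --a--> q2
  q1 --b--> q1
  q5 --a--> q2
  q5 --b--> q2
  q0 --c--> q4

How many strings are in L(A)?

15

The useful subgraph on states {q0, q2, q4, q5} is acyclic, so L(A) is finite; the longest accepting path visits 4 useful states, giving maximum string length 3.
Counting accepting paths from q0 by length: 6 of length 2, 9 of length 3. Total 15.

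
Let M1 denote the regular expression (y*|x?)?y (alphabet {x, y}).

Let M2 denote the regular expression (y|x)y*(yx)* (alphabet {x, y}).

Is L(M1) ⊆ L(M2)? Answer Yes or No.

Converting the expression M1 to a DFA (subset construction, then merging equivalent states) gives the minimal DFA with states {r0, r1, r2, r3, r4}, start state r0, accepting states {r2, r4} and transitions r0: x→r1, y→r2; r1: x→r3, y→r4; r2: x→r3, y→r2; r3: x→r3, y→r3; r4: x→r3, y→r3.
Converting the expression M2 to a DFA (subset construction, then merging equivalent states) gives the minimal DFA with states {t0, t1, t2, t3, t4, t5}, start state t0, accepting states {t1, t3, t4} and transitions t0: x→t1, y→t1; t1: x→t2, y→t3; t2: x→t2, y→t2; t3: x→t4, y→t3; t4: x→t2, y→t5; t5: x→t4, y→t2.
Exploring the product automaton M1 × M2 from the start pair (r0, t0), following both machines on each input symbol, reaches 9 state pairs: (r0, t0), (r1, t1), (r2, t1), (r3, t2), (r4, t3), (r2, t3), (r3, t4), (r3, t3), (r3, t5).
M1 accepts in {r2, r4} and M2 accepts in {t1, t3, t4}. The reachable pairs whose M1-component is accepting are (r2, t1), (r4, t3), (r2, t3); in each of them the M2-component is accepting too, so the product for L(M1) \ L(M2) (M1-component accepting, M2-component rejecting) has no reachable accepting pair and the difference is empty.
Hence every string in L(M1) is also in L(M2).

Yes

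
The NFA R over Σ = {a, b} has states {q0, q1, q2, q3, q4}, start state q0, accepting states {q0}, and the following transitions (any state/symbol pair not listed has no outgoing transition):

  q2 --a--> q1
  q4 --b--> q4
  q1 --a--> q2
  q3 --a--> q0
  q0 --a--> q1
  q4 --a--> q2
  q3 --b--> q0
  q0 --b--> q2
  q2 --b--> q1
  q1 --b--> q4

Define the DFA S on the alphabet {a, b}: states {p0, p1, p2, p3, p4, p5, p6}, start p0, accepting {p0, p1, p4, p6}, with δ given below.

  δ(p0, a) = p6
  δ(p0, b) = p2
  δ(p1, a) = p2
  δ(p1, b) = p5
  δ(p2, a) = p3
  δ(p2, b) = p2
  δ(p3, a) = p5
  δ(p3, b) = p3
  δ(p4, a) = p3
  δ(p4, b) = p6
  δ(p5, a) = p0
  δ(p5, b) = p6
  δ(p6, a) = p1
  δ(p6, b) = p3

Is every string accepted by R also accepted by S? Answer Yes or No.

Exploring the product automaton R × S from the start pair (q0, p0), following both machines on each input symbol, reaches 17 state pairs: (q0, p0), (q1, p6), (q2, p2), (q2, p1), (q4, p3), (q1, p3), (q1, p2), (q1, p5), (q2, p5), (q2, p3), (q4, p2), (q2, p0), (q4, p6), (q1, p0), (q2, p6), (q1, p1), (q4, p5).
R accepts in {q0} and S accepts in {p0, p1, p4, p6}. The reachable pairs whose R-component is accepting are (q0, p0); in each of them the S-component is accepting too, so the product for L(R) \ L(S) (R-component accepting, S-component rejecting) has no reachable accepting pair and the difference is empty.
Hence every string in L(R) is also in L(S).

Yes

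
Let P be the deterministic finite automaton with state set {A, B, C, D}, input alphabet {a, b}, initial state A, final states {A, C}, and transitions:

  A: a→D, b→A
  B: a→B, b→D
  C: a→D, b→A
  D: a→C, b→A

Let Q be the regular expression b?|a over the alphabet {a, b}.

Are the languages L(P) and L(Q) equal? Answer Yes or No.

The string aa is accepted by P but rejected by Q.
So L(P) ≠ L(Q).

No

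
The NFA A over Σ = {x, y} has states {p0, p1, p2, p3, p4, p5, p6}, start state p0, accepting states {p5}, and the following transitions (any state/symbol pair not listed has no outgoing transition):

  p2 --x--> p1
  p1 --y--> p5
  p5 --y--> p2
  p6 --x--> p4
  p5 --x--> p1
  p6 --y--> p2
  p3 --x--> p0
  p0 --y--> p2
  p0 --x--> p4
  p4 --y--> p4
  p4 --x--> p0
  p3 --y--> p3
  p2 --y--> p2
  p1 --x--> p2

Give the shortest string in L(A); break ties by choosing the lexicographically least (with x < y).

A breadth-first search from p0 reaches an accepting state first via the path p0 → p2 → p1 → p5 on input yxy.
No string of length < 3 is accepted (BFS exhausts all shorter strings without reaching an accepting state), and yxy is the lexicographically least accepting string of length 3.

yxy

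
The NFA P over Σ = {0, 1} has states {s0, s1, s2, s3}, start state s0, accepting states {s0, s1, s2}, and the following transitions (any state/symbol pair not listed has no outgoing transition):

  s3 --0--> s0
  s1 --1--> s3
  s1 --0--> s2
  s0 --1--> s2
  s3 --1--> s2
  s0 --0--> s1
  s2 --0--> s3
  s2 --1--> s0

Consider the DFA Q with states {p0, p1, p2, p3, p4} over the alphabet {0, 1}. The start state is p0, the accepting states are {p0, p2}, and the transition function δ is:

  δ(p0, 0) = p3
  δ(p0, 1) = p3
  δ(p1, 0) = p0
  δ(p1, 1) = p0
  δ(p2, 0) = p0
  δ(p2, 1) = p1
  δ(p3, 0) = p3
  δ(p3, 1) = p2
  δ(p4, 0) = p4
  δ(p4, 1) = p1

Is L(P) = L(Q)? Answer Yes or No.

No

The string 0 is accepted by P but rejected by Q.
So L(P) ≠ L(Q).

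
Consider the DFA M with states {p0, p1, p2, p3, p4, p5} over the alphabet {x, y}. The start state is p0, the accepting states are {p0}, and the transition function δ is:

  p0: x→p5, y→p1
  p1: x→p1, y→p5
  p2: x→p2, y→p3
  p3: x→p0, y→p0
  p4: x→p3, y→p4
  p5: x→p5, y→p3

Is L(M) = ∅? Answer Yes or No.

No

The empty string ε is accepted: the run p0 ends in the accepting state p0.
Since at least one string is accepted, L(M) is not empty.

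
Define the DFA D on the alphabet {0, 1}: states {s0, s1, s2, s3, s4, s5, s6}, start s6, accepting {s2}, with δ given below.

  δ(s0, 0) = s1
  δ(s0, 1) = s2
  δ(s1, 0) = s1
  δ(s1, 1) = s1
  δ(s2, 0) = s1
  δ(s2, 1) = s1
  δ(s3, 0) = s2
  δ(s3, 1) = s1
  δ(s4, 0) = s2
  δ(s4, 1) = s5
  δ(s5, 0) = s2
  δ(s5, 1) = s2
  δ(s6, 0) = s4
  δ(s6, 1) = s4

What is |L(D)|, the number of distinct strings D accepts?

6

The useful subgraph on states {s2, s4, s5, s6} is acyclic, so L(D) is finite; the longest accepting path visits 4 useful states, giving maximum string length 3.
Counting accepting paths from s6 by length: 2 of length 2, 4 of length 3. Total 6.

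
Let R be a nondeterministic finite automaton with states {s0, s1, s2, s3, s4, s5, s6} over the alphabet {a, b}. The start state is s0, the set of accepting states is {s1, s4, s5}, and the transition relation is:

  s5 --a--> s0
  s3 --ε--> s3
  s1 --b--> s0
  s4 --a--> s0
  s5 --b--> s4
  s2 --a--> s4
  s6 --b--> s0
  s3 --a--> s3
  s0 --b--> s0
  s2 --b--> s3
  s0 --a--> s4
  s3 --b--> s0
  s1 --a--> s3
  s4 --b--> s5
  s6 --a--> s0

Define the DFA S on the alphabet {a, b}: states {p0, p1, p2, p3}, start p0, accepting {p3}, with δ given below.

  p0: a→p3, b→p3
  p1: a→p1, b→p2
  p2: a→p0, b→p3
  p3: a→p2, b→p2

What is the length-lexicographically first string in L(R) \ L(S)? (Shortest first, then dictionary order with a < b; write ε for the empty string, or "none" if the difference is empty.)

ab

The string ab is accepted by R but not by S.
No shorter string lies in the difference, and ab is the lexicographically first length-2 string in L(R) \ L(S).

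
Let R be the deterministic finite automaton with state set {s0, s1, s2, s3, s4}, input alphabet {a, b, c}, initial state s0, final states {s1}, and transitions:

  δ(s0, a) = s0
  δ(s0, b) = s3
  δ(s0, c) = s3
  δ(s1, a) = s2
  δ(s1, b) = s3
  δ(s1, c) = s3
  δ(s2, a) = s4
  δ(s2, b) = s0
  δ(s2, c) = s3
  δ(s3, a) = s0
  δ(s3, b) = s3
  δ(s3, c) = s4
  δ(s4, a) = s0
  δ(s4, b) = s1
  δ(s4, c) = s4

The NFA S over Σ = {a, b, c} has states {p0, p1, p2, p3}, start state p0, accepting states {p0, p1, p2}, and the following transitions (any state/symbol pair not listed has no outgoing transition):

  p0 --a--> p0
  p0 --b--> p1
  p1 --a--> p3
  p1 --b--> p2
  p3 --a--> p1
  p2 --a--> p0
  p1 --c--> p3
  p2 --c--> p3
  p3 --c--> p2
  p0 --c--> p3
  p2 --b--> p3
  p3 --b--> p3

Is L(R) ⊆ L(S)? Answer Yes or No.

The string bcb is in L(R) but not in L(S).
So L(R) ⊄ L(S).

No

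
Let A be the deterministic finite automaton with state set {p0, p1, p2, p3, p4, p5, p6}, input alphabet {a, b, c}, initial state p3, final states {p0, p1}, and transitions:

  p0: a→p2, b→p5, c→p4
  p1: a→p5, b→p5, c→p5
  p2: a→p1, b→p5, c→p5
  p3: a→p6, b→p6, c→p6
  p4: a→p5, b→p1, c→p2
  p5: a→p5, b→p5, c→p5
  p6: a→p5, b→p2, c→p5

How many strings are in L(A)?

The useful subgraph on states {p1, p2, p3, p6} is acyclic, so L(A) is finite; the longest accepting path visits 4 useful states, giving maximum string length 3.
Counting accepting paths from p3 by length: 3 of length 3. Total 3.

3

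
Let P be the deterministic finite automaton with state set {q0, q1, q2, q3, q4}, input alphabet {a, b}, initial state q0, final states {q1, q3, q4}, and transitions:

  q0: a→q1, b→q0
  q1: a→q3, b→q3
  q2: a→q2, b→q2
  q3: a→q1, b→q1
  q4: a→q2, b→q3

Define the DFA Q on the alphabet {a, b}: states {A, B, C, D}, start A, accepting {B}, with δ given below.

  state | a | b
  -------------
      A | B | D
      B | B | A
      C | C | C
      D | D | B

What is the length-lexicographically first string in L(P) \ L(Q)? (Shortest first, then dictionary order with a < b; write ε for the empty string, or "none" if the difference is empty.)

The string ab is accepted by P but not by Q.
No shorter string lies in the difference, and ab is the lexicographically first length-2 string in L(P) \ L(Q).

ab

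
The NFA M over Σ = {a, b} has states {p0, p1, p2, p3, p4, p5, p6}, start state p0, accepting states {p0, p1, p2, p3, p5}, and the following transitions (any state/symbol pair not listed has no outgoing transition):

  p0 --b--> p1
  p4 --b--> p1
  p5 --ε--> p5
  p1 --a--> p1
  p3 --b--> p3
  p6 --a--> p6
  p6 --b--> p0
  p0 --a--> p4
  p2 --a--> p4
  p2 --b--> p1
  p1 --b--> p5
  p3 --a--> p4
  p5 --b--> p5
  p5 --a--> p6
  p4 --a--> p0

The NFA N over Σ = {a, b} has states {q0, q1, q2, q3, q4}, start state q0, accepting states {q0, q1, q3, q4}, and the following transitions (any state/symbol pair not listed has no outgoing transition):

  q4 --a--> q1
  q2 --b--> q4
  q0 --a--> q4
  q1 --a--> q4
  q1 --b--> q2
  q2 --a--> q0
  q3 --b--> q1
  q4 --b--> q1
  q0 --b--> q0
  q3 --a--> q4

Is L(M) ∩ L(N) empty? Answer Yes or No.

The empty string ε is accepted by both M and N.
Hence L(M) ∩ L(N) ≠ ∅.

No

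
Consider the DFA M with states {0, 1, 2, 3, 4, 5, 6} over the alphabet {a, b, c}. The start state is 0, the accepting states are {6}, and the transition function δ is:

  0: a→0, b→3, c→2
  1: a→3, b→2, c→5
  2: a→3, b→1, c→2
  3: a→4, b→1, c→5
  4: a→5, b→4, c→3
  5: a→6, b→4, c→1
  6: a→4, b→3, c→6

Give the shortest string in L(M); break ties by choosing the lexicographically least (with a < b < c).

A breadth-first search from 0 reaches an accepting state first via the path 0 → 3 → 5 → 6 on input bca.
No string of length < 3 is accepted (BFS exhausts all shorter strings without reaching an accepting state), and bca is the lexicographically least accepting string of length 3.

bca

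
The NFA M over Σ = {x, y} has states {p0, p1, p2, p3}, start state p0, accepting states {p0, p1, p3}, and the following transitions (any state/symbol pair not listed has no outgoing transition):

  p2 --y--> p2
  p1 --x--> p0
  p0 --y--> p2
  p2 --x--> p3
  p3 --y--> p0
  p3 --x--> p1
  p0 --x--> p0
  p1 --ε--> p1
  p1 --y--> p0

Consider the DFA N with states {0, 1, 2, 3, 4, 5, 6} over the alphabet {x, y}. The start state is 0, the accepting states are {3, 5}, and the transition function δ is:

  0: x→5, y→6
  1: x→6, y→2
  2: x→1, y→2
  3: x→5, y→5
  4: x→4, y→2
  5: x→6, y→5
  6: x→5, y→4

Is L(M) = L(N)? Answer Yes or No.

The empty string ε is accepted by M but rejected by N.
So L(M) ≠ L(N).

No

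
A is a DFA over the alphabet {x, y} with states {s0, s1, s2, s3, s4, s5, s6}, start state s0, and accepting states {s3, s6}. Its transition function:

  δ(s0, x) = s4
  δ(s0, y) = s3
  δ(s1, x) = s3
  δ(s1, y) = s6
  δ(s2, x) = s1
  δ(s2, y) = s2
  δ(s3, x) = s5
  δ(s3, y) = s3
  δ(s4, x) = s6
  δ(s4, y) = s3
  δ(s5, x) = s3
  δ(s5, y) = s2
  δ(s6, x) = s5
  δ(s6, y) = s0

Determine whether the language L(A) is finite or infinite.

infinite

State s3 is reachable from the start and can reach an accepting state, and it lies on the cycle s3 → s3.
Traversing that cycle any number of times yields accepted strings of unbounded length, so the language is infinite.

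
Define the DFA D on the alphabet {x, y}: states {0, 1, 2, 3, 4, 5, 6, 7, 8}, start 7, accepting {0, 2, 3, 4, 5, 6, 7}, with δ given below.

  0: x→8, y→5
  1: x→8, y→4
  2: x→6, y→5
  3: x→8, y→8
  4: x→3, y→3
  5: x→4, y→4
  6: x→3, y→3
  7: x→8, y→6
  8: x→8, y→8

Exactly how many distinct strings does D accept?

The useful subgraph on states {3, 6, 7} is acyclic, so L(D) is finite; the longest accepting path visits 3 useful states, giving maximum string length 2.
Counting accepting paths from 7 by length: 1 of length 0, 1 of length 1, 2 of length 2. Total 4.

4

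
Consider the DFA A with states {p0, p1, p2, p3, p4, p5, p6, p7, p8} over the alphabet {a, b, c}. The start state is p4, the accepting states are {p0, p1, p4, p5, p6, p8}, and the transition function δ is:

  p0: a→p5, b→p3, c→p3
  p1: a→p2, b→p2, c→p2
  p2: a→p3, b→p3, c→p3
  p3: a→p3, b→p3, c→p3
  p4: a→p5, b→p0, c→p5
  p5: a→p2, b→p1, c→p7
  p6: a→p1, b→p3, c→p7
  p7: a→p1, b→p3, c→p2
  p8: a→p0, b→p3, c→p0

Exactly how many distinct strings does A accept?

11

The useful subgraph on states {p0, p1, p4, p5, p7} is acyclic, so L(A) is finite; the longest accepting path visits 5 useful states, giving maximum string length 4.
Counting accepting paths from p4 by length: 1 of length 0, 3 of length 1, 3 of length 2, 3 of length 3, 1 of length 4. Total 11.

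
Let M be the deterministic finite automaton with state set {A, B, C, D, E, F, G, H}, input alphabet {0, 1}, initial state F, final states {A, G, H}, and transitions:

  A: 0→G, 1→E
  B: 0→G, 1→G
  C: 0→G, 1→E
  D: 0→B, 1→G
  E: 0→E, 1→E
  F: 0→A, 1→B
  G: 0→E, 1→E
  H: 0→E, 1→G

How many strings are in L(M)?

4

The useful subgraph on states {A, B, F, G} is acyclic, so L(M) is finite; the longest accepting path visits 3 useful states, giving maximum string length 2.
Counting accepting paths from F by length: 1 of length 1, 3 of length 2. Total 4.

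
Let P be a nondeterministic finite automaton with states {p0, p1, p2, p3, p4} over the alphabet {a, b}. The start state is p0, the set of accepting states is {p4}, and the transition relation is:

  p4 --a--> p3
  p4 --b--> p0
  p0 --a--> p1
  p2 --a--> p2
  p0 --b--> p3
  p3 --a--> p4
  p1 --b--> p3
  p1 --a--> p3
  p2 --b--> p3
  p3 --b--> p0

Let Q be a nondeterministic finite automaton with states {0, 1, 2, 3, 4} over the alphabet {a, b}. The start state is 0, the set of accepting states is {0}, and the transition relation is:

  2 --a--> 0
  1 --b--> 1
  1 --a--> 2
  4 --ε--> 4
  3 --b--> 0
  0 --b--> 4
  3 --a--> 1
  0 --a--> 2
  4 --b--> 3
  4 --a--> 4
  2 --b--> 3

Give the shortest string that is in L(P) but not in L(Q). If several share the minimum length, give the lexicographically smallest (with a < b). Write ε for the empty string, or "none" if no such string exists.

The string ba is accepted by P but not by Q.
No shorter string lies in the difference, and ba is the lexicographically first length-2 string in L(P) \ L(Q).

ba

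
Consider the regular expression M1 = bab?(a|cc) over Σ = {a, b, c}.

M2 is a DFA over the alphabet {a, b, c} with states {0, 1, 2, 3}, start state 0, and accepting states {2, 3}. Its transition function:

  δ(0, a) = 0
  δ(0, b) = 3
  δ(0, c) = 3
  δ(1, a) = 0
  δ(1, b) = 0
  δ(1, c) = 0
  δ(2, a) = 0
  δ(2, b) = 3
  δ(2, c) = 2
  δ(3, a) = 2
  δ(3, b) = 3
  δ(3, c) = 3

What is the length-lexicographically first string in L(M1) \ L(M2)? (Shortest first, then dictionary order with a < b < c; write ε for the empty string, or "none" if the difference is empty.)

baa

The string baa is accepted by M1 but not by M2.
No shorter string lies in the difference, and baa is the lexicographically first length-3 string in L(M1) \ L(M2).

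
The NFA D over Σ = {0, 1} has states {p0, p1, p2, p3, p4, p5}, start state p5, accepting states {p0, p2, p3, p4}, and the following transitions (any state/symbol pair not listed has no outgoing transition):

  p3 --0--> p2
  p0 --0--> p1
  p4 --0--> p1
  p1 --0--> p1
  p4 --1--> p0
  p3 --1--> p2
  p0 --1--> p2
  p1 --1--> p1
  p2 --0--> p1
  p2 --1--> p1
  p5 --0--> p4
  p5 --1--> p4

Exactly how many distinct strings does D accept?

The useful subgraph on states {p0, p2, p4, p5} is acyclic, so L(D) is finite; the longest accepting path visits 4 useful states, giving maximum string length 3.
Counting accepting paths from p5 by length: 2 of length 1, 2 of length 2, 2 of length 3. Total 6.

6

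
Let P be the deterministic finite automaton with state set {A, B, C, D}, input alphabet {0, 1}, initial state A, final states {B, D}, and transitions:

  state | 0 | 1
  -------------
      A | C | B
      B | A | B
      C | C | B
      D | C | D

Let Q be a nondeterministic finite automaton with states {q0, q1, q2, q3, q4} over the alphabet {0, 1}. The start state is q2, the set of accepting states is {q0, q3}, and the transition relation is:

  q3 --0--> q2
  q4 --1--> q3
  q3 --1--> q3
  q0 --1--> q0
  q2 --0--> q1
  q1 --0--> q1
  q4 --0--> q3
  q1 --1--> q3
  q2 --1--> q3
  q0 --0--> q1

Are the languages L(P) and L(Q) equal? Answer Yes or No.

Exploring the product automaton P × Q from the start pair (A, q2), following both machines on each input symbol, reaches 3 state pairs: (A, q2), (C, q1), (B, q3).
P accepts in {B, D} and Q accepts in {q0, q3}. In every reachable pair the two components are either both accepting — (B, q3) — or both non-accepting, so no string is accepted by exactly one of the machines: L(P) \ L(Q) and L(Q) \ L(P) are both empty.
Hence every string is accepted by P iff it is accepted by Q, and the two languages coincide.

Yes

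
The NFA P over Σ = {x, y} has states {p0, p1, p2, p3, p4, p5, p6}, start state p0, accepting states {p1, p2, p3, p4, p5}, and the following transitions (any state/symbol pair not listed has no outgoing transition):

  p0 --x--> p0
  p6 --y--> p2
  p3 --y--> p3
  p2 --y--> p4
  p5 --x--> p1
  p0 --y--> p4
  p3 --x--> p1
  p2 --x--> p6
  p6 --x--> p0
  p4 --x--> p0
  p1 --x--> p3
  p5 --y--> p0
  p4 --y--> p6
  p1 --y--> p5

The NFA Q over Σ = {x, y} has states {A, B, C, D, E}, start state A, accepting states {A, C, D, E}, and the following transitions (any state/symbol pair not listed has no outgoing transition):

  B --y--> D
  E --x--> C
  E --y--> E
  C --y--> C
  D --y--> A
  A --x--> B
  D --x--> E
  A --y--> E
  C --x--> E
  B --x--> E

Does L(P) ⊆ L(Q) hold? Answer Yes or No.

Exploring the product automaton P × Q from the start pair (p0, A), following both machines on each input symbol, reaches 12 state pairs: (p0, A), (p0, B), (p4, E), (p0, E), (p4, D), (p0, C), (p6, E), (p6, A), (p4, C), (p2, E), (p6, C), (p2, C).
P accepts in {p1, p2, p3, p4, p5} and Q accepts in {A, C, D, E}. The reachable pairs whose P-component is accepting are (p4, E), (p4, D), (p4, C), (p2, E), (p2, C); in each of them the Q-component is accepting too, so the product for L(P) \ L(Q) (P-component accepting, Q-component rejecting) has no reachable accepting pair and the difference is empty.
Hence every string in L(P) is also in L(Q).

Yes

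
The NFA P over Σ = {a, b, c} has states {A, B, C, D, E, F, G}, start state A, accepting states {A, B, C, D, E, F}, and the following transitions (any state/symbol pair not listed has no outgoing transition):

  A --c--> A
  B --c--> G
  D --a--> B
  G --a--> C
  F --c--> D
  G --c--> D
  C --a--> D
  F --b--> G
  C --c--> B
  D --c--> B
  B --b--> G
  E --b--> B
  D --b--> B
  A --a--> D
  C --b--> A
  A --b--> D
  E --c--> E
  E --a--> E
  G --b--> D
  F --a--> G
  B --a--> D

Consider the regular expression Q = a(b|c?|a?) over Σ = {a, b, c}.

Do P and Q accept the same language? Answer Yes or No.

The empty string ε is accepted by P but rejected by Q.
So L(P) ≠ L(Q).

No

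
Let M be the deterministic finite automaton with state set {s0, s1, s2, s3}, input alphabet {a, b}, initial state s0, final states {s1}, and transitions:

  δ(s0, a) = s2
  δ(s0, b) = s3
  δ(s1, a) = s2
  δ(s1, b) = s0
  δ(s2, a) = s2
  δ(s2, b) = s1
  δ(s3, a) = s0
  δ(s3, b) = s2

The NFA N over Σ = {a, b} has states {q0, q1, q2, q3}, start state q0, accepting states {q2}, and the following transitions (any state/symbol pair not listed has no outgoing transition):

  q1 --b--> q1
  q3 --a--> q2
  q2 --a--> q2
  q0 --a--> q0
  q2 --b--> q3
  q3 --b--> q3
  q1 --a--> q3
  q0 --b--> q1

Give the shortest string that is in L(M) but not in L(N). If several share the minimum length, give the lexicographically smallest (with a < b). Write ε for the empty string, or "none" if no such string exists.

ab

The string ab is accepted by M but not by N.
No shorter string lies in the difference, and ab is the lexicographically first length-2 string in L(M) \ L(N).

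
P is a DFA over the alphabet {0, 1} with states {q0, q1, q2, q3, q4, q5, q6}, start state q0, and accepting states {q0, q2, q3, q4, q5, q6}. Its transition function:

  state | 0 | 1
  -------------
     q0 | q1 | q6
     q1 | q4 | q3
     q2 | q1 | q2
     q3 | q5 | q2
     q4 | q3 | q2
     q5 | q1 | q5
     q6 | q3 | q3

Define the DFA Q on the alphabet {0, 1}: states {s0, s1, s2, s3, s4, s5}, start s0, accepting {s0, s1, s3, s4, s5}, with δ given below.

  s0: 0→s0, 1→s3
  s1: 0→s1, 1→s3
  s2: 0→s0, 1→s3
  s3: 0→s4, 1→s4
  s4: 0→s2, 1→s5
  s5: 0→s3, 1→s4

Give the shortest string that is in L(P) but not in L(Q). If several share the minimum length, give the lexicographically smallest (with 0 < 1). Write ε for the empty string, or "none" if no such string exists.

100

The string 100 is accepted by P but not by Q.
No shorter string lies in the difference, and 100 is the lexicographically first length-3 string in L(P) \ L(Q).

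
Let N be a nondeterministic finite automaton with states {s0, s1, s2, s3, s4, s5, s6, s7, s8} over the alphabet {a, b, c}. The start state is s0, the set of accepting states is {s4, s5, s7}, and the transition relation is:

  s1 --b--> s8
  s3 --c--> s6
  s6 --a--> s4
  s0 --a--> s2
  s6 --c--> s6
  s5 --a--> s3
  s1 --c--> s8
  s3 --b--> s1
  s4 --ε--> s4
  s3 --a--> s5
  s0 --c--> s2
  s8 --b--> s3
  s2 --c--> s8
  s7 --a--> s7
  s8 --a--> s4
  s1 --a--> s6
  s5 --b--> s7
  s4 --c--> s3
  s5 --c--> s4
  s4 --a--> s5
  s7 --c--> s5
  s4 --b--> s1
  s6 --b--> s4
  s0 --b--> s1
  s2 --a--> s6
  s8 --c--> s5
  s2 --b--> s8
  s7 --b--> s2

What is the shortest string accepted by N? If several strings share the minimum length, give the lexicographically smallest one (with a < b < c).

aaa

A breadth-first search from s0 reaches an accepting state first via the path s0 → s2 → s6 → s4 on input aaa.
No string of length < 3 is accepted (BFS exhausts all shorter strings without reaching an accepting state), and aaa is the lexicographically least accepting string of length 3.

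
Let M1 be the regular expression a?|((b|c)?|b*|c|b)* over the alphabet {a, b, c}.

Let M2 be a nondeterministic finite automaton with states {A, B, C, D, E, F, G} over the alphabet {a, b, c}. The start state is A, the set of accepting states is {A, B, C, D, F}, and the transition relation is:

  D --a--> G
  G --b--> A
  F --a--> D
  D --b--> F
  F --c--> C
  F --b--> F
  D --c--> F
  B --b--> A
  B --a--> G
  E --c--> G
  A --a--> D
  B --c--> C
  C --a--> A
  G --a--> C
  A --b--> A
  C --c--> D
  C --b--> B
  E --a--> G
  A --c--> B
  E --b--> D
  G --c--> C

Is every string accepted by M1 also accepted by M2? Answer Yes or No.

Converting the expression M1 to a DFA (subset construction, then merging equivalent states) gives the minimal DFA with states {r0, r1, r2, r3}, start state r0, accepting states {r0, r1, r2} and transitions r0: a→r1, b→r2, c→r2; r1: a→r3, b→r3, c→r3; r2: a→r3, b→r2, c→r2; r3: a→r3, b→r3, c→r3.
Exploring the product automaton M1 × M2 from the start pair (r0, A), following both machines on each input symbol, reaches 13 state pairs: (r0, A), (r1, D), (r2, A), (r2, B), (r3, G), (r3, F), (r3, D), (r2, C), (r3, C), (r3, A), (r2, D), (r3, B), (r2, F).
M1 accepts in {r0, r1, r2} and M2 accepts in {A, B, C, D, F}. The reachable pairs whose M1-component is accepting are (r0, A), (r1, D), (r2, A), (r2, B), (r2, C), (r2, D), (r2, F); in each of them the M2-component is accepting too, so the product for L(M1) \ L(M2) (M1-component accepting, M2-component rejecting) has no reachable accepting pair and the difference is empty.
Hence every string in L(M1) is also in L(M2).

Yes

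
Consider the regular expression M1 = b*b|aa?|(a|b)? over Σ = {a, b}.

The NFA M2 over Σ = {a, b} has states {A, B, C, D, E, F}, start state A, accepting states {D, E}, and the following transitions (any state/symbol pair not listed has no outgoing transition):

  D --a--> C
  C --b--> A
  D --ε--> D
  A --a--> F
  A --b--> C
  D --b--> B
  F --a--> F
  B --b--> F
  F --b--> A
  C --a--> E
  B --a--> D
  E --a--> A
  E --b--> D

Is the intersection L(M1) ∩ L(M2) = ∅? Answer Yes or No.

Converting the expression M1 to a DFA (subset construction, then merging equivalent states) gives the minimal DFA with states {r0, r1, r2, r3, r4}, start state r0, accepting states {r0, r1, r2, r3} and transitions r0: a→r1, b→r2; r1: a→r3, b→r4; r2: a→r4, b→r2; r3: a→r4, b→r4; r4: a→r4, b→r4.
Exploring the product automaton M1 × M2 from the start pair (r0, A), following both machines on each input symbol, reaches 11 state pairs: (r0, A), (r1, F), (r2, C), (r3, F), (r4, A), (r4, E), (r2, A), (r4, F), (r4, C), (r4, D), (r4, B).
M1 accepts in {r0, r1, r2, r3} and M2 accepts in {D, E}; no reachable pair has both components accepting, so no string drives both machines to acceptance simultaneously and L(M1) ∩ L(M2) = ∅.
So no string is accepted by both, and the intersection is empty.

Yes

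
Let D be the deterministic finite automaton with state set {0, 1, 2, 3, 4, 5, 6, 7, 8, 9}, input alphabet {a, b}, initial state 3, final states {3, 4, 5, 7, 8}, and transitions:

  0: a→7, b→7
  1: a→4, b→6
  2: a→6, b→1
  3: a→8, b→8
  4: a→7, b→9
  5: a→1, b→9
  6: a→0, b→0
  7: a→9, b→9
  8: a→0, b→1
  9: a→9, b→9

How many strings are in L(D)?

19

The useful subgraph on states {0, 1, 3, 4, 6, 7, 8} is acyclic, so L(D) is finite; the longest accepting path visits 6 useful states, giving maximum string length 5.
Counting accepting paths from 3 by length: 1 of length 0, 2 of length 1, 6 of length 3, 2 of length 4, 8 of length 5. Total 19.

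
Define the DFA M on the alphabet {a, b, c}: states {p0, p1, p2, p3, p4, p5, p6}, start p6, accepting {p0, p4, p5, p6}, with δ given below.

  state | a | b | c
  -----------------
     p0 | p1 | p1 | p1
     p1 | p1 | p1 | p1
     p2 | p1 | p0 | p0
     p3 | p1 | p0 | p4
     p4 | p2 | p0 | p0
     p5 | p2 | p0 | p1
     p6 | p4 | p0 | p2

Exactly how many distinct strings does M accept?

9

The useful subgraph on states {p0, p2, p4, p6} is acyclic, so L(M) is finite; the longest accepting path visits 4 useful states, giving maximum string length 3.
Counting accepting paths from p6 by length: 1 of length 0, 2 of length 1, 4 of length 2, 2 of length 3. Total 9.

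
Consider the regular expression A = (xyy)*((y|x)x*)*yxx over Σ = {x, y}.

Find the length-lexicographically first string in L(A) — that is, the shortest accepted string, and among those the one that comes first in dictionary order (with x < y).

yxx

By inspection of the expression, no string of length less than 3 matches, and yxx is the lexicographically first match of length 3.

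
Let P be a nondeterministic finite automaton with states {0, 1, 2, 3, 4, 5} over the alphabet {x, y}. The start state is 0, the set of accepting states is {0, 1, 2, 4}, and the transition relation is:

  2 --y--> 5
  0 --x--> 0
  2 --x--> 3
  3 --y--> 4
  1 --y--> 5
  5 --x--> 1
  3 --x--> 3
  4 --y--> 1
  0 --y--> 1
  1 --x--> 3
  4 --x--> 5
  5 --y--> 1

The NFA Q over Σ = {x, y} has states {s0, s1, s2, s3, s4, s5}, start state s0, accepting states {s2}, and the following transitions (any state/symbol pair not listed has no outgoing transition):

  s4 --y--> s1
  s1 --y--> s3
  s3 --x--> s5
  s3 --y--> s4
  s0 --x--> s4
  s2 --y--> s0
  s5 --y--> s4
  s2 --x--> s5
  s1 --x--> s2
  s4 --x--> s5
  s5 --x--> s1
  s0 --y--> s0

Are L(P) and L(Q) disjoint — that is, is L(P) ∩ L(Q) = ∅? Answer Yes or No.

No

The string xxxx is accepted by both P and Q.
Hence L(P) ∩ L(Q) ≠ ∅.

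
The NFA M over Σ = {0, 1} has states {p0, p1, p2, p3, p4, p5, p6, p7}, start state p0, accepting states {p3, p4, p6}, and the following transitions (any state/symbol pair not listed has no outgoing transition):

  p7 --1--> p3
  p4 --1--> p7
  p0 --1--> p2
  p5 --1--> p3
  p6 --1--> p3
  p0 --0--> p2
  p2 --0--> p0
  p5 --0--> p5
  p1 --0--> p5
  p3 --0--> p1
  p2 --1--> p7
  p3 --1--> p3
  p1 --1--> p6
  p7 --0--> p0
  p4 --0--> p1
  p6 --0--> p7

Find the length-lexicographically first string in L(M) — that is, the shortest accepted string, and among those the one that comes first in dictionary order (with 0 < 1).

011

A breadth-first search from p0 reaches an accepting state first via the path p0 → p2 → p7 → p3 on input 011.
No string of length < 3 is accepted (BFS exhausts all shorter strings without reaching an accepting state), and 011 is the lexicographically least accepting string of length 3.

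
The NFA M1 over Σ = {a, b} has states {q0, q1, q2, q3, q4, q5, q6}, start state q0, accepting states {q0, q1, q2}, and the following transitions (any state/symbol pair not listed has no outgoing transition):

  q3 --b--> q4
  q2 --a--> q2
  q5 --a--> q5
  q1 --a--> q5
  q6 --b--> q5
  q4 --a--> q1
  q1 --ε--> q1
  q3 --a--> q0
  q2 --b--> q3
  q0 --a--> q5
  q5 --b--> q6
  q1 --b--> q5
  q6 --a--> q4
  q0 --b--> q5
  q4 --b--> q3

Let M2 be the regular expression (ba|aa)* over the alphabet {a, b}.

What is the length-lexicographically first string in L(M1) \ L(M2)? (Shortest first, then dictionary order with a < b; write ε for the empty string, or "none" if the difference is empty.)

The string abaa is accepted by M1 but not by M2.
No shorter string lies in the difference, and abaa is the lexicographically first length-4 string in L(M1) \ L(M2).

abaa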